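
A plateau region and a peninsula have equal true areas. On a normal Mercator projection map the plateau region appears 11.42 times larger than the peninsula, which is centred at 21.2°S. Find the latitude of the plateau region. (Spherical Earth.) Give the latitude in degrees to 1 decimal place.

For equal true areas on Mercator, apparent areas scale as sec²φ, so the ratio is cos²φ₂ / cos²φ₁.
cos²φ₂ / cos²φ₁ = 11.42  ⇒  cos φ₁ = cos 21.2° / √11.42 = 0.9323/3.379 = 0.2759.
φ₁ = arccos(0.2759) ≈ 74.0°.

74.0°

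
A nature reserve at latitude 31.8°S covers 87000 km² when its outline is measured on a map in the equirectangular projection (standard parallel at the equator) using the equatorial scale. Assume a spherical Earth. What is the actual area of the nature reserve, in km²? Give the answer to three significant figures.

73900 km²

For the equirectangular projection with φ₀ = 0 (plate carrée), h = 1 along meridians and k = sec φ along parallels.
Areal scale = h·k = 1 × sec φ; at 31.8°, h = 1.000, k = 1.177, so h·k = 1.177.
True area = apparent / (areal scale) = 87000 / 1.177 ≈ 73900 km².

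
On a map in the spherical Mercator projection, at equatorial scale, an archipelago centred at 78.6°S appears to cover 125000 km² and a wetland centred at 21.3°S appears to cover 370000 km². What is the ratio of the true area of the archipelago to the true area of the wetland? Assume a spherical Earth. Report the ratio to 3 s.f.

Since Mercator area scale is 1/cos²φ, the true area equals the apparent area multiplied by cos²φ.
True area of archipelago: 125000 × cos²(78.6°) = 125000 × 0.03907 = 4884 km².
True area of wetland: 370000 × cos²(21.3°) = 370000 × 0.8680 = 321200 km².
Ratio = 4884 / 321200 ≈ 0.0152.

0.0152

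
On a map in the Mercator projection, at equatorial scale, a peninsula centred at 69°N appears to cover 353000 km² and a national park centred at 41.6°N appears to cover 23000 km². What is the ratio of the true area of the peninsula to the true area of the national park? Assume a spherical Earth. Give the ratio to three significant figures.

3.52

On Mercator the areal scale is sec²φ, so true area = apparent × cos²φ.
True area of peninsula: 353000 × cos²(69°) = 353000 × 0.1284 = 45330 km².
True area of national park: 23000 × cos²(41.6°) = 23000 × 0.5592 = 12860 km².
Ratio = 45330 / 12860 ≈ 3.52.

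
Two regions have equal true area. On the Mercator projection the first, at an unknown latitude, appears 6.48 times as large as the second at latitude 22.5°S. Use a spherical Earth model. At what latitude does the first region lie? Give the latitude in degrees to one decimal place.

For equal true areas on Mercator, apparent areas scale as sec²φ, so the ratio is cos²φ₂ / cos²φ₁.
cos²φ₂ / cos²φ₁ = 6.48  ⇒  cos φ₁ = cos 22.5° / √6.48 = 0.9239/2.546 = 0.3629.
φ₁ = arccos(0.3629) ≈ 68.7°.

68.7°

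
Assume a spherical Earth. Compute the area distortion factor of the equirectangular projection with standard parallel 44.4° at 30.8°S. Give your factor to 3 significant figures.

0.832

The equidistant cylindrical projection with φ₀ = 44.4° has h = 1 (meridians true) and k = cos φ₀ / cos φ along parallels.
Areal scale = h·k = 1 × cos φ₀ / cos φ; at 30.8°, h = 1.000, k = 0.8318, so h·k = 0.8318.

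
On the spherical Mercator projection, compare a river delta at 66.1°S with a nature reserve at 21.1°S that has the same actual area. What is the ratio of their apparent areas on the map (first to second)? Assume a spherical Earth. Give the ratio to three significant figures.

Mercator areal scale is sec²φ.
At 66.1°: sec²(66.1°) = 1/0.4051² = 6.092.
At 21.1°: sec²(21.1°) = 1/0.9330² = 1.149.
Ratio = 6.092/1.149 = cos²(21.1°)/cos²(66.1°) ≈ 5.30.

5.30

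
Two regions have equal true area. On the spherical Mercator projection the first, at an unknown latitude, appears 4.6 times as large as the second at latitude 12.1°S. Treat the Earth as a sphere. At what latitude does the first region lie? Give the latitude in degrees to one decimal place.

Mercator areal scale is sec²φ, so apparent-area ratio = sec²φ₁ / sec²φ₂ = cos²φ₂ / cos²φ₁.
cos²φ₂ / cos²φ₁ = 4.6  ⇒  cos φ₁ = cos 12.1° / √4.6 = 0.9778/2.145 = 0.4559.
φ₁ = arccos(0.4559) ≈ 62.9°.

62.9°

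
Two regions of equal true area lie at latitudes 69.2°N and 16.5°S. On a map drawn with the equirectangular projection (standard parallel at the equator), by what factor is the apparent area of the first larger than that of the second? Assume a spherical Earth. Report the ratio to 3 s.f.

2.70

In the plate carrée (x = Rλ, y = Rφ), meridians are true-scale (h = 1) and parallels are stretched by k = sec φ.
Areal scale at 69.2°: h·k = 1.000 × 2.816 = 2.816.
Areal scale at 16.5°: h·k = 1.000 × 1.043 = 1.043.
Ratio = 2.816/1.043 ≈ 2.70.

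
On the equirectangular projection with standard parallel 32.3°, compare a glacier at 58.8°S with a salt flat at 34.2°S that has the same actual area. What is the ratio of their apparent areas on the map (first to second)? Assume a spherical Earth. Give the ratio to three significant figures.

With standard parallel φ₀ = 32.3°, the equirectangular projection gives x = Rλ cos φ₀, y = Rφ, so h = 1 and k = cos 32.3° / cos φ.
Areal scale at 58.8°: h·k = 1.000 × 1.632 = 1.632.
Areal scale at 34.2°: h·k = 1.000 × 1.022 = 1.022.
Ratio = 1.632/1.022 ≈ 1.60.

1.60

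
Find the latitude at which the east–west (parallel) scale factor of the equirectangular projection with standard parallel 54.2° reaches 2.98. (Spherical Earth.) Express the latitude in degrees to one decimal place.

With standard parallel φ₀ = 54.2°, the equirectangular projection gives x = Rλ cos φ₀, y = Rφ, so h = 1 and k = cos 54.2° / cos φ.
k = cos φ₀ / cos φ = 2.98  ⇒  cos φ = cos 54.2° / 2.98 = 0.1963.
φ = arccos(0.1963) ≈ 78.7°.

78.7°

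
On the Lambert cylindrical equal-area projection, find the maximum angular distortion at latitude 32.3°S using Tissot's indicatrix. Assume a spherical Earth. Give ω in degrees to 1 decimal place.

The Lambert cylindrical equal-area projection is the cylindrical equal-area projection with its standard parallel at the equator (φ₀ = 0). Cylindrical equal-area (φ₀ = 0°): h = cos φ / cos 0° along meridians, k = cos 0° / cos φ along parallels; h·k = 1.
At 32.3°: h = 0.8453, k = 1.183; principal scales a = 1.183, b = 0.8453.
sin(ω/2) = (a − b)/(a + b) = 0.3378/2.028 = 0.1665, so ω = 2 arcsin(0.1665) ≈ 19.2°.

19.2°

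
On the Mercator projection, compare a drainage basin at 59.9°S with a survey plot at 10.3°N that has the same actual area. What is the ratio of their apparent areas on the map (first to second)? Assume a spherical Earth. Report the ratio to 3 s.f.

3.85

Mercator areal scale is sec²φ.
At 59.9°: sec²(59.9°) = 1/0.5015² = 3.976.
At 10.3°: sec²(10.3°) = 1/0.9839² = 1.033.
Ratio = 3.976/1.033 = cos²(10.3°)/cos²(59.9°) ≈ 3.85.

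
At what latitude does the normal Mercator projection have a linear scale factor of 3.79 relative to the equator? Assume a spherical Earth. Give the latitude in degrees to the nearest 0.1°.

Mercator scale is k = sec φ = 1/cos φ.
1/cos φ = 3.79  ⇒  cos φ = 0.2639  ⇒  φ = arccos(0.2639) ≈ 74.7°.

74.7°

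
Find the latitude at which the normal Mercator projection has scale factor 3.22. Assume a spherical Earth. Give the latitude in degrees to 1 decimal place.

71.9°

Mercator scale is k = sec φ = 1/cos φ.
1/cos φ = 3.22  ⇒  cos φ = 0.3106  ⇒  φ = arccos(0.3106) ≈ 71.9°.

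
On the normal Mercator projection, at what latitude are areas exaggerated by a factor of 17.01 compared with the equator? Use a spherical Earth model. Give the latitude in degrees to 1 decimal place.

76.0°

Mercator areal scale is sec²φ.
sec²φ = 17.01  ⇒  cos²φ = 0.05879  ⇒  cos φ = 0.2425.
φ = arccos(0.2425) ≈ 76.0°.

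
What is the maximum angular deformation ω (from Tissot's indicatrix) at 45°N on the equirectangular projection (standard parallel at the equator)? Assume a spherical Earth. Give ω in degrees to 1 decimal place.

19.8°

For the equirectangular projection with φ₀ = 0 (plate carrée), h = 1 along meridians and k = sec φ along parallels.
At 45°: h = 1.000, k = 1.414; principal scales a = 1.414, b = 1.000.
sin(ω/2) = (a − b)/(a + b) = 0.4142/2.414 = 0.1716, so ω = 2 arcsin(0.1716) ≈ 19.8°.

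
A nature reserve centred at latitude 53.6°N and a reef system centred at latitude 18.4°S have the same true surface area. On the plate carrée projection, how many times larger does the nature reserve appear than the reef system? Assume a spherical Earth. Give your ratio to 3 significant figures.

In the plate carrée (x = Rλ, y = Rφ), meridians are true-scale (h = 1) and parallels are stretched by k = sec φ.
Areal scale at 53.6°: h·k = 1.000 × 1.685 = 1.685.
Areal scale at 18.4°: h·k = 1.000 × 1.054 = 1.054.
Ratio = 1.685/1.054 ≈ 1.60.

1.60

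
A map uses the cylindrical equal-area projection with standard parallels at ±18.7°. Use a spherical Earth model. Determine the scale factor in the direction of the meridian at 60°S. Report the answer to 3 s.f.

For cylindrical equal-area with standard parallel φ₀, h = cos φ / cos φ₀ and k = cos φ₀ / cos φ, so h·k = 1.
h = cos 60° / cos 18.7° = 0.5000/0.9472 = 0.5279.

0.528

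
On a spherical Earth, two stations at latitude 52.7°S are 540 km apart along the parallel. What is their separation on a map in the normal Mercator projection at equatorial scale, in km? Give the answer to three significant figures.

891 km

Mercator is conformal, so the point scale is isotropic: h = k = sec φ = 1/cos φ.
Along the parallel, k = sec 52.7° = 1/0.6060 = 1.650.
Map distance = 540 × 1.650 ≈ 891 km.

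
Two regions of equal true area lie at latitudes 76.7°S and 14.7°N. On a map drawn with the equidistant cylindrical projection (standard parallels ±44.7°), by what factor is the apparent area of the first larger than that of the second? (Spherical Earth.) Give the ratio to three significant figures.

The equidistant cylindrical projection with φ₀ = 44.7° has h = 1 (meridians true) and k = cos φ₀ / cos φ along parallels.
Areal scale at 76.7°: h·k = 1.000 × 3.090 = 3.090.
Areal scale at 14.7°: h·k = 1.000 × 0.7349 = 0.7349.
Ratio = 3.090/0.7349 ≈ 4.20.

4.20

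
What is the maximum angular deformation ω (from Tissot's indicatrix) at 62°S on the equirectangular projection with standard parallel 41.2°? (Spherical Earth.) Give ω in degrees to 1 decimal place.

26.8°

With standard parallel φ₀ = 41.2°, the equirectangular projection gives x = Rλ cos φ₀, y = Rφ, so h = 1 and k = cos 41.2° / cos φ.
At 62°: h = 1.000, k = 1.603; principal scales a = 1.603, b = 1.000.
sin(ω/2) = (a − b)/(a + b) = 0.6027/2.603 = 0.2316, so ω = 2 arcsin(0.2316) ≈ 26.8°.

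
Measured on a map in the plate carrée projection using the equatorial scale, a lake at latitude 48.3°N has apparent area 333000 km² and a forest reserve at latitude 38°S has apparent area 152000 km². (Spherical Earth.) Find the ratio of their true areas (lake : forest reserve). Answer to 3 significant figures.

Plate carrée has h = 1 and k = sec φ, giving areal scale sec φ; true area = (apparent area) · cos φ.
True area of lake: 333000 × cos(48.3°) = 333000 × 0.6652 = 221500 km².
True area of forest reserve: 152000 × cos(38°) = 152000 × 0.7880 = 119800 km².
Ratio = 221500 / 119800 ≈ 1.85.

1.85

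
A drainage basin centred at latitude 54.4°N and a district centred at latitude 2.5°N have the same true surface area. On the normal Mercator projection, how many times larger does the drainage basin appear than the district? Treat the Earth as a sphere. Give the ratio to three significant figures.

2.95

On Mercator, area is exaggerated by sec²φ = 1/cos²φ.
At 54.4°: sec²(54.4°) = 1/0.5821² = 2.951.
At 2.5°: sec²(2.5°) = 1/0.9990² = 1.002.
Ratio = 2.951/1.002 = cos²(2.5°)/cos²(54.4°) ≈ 2.95.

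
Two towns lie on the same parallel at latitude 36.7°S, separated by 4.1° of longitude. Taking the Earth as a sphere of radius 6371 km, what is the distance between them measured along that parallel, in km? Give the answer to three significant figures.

366 km

Arc length along a parallel = R cos φ · Δλ (with Δλ in radians).
= 6371 × cos 36.7° × (4.1° × π/180) = 6371 × 0.8018 × 0.07156 ≈ 366 km.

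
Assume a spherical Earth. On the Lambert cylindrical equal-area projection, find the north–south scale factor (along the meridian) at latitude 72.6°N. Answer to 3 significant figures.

0.299

The Lambert cylindrical equal-area projection is the cylindrical equal-area projection with its standard parallel at the equator (φ₀ = 0). For cylindrical equal-area with standard parallel φ₀, h = cos φ / cos φ₀ and k = cos φ₀ / cos φ, so h·k = 1.
h = cos 72.6° / cos 0° = 0.2990/1.000 = 0.2990.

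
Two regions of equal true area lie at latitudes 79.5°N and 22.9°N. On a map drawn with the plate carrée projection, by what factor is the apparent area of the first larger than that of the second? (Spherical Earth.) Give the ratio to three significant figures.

5.05

Plate carrée maps x = Rλ, y = Rφ. The meridian scale is h = 1 and the parallel scale is k = 1/cos φ = sec φ.
Areal scale at 79.5°: h·k = 1.000 × 5.487 = 5.487.
Areal scale at 22.9°: h·k = 1.000 × 1.086 = 1.086.
Ratio = 5.487/1.086 ≈ 5.05.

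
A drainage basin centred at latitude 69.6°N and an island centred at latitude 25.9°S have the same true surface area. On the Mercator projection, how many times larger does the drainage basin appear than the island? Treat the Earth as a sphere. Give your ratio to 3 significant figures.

6.66

On Mercator, area is exaggerated by sec²φ = 1/cos²φ.
At 69.6°: sec²(69.6°) = 1/0.3486² = 8.230.
At 25.9°: sec²(25.9°) = 1/0.8996² = 1.236.
Ratio = 8.230/1.236 = cos²(25.9°)/cos²(69.6°) ≈ 6.66.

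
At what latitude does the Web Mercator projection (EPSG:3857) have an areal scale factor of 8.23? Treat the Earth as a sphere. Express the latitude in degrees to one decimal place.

Mercator areal scale is sec²φ.
sec²φ = 8.23  ⇒  cos²φ = 0.1215  ⇒  cos φ = 0.3486.
φ = arccos(0.3486) ≈ 69.6°.

69.6°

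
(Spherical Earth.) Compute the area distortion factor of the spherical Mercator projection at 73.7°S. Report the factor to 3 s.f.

The Mercator projection is conformal; its linear scale factor is the same in every direction and equals sec φ = 1/cos φ.
Areal scale = k² = sec²φ = 1/cos²(73.7°) = 1/0.2807² = 12.69.

12.7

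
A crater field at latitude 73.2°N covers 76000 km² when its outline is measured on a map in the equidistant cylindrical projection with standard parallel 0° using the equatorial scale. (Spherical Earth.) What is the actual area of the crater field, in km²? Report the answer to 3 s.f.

For the equirectangular projection with φ₀ = 0 (plate carrée), h = 1 along meridians and k = sec φ along parallels.
Areal scale = h·k = 1 × sec φ; at 73.2°, h = 1.000, k = 3.460, so h·k = 3.460.
True area = apparent / (areal scale) = 76000 / 3.460 ≈ 22000 km².

22000 km²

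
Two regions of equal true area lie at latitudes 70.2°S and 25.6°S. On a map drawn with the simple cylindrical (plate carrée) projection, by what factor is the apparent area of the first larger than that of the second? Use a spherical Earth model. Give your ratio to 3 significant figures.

2.66

Plate carrée maps x = Rλ, y = Rφ. The meridian scale is h = 1 and the parallel scale is k = 1/cos φ = sec φ.
Areal scale at 70.2°: h·k = 1.000 × 2.952 = 2.952.
Areal scale at 25.6°: h·k = 1.000 × 1.109 = 1.109.
Ratio = 2.952/1.109 ≈ 2.66.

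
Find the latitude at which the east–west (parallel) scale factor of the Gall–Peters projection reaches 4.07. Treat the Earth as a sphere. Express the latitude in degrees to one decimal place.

Gall–Peters is a cylindrical equal-area projection with standard parallels at ±45°. Cylindrical equal-area (φ₀ = 45°): h = cos φ / cos 45° along meridians, k = cos 45° / cos φ along parallels; h·k = 1.
k = cos φ₀ / cos φ = 4.07  ⇒  cos φ = cos 45° / 4.07 = 0.1737.
φ = arccos(0.1737) ≈ 80.0°.

80.0°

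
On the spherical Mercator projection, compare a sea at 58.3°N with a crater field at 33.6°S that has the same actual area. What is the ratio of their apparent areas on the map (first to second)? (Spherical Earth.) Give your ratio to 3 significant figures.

Mercator is conformal with k = sec φ, so areal scale = k² = sec²φ.
At 58.3°: sec²(58.3°) = 1/0.5255² = 3.622.
At 33.6°: sec²(33.6°) = 1/0.8329² = 1.441.
Ratio = 3.622/1.441 = cos²(33.6°)/cos²(58.3°) ≈ 2.51.

2.51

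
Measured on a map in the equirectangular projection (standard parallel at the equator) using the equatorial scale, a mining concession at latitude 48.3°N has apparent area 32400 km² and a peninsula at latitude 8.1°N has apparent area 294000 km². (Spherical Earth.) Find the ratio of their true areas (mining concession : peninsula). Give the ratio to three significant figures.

0.0740

Plate carrée has h = 1 and k = sec φ, giving areal scale sec φ; true area = (apparent area) · cos φ.
True area of mining concession: 32400 × cos(48.3°) = 32400 × 0.6652 = 21550 km².
True area of peninsula: 294000 × cos(8.1°) = 294000 × 0.9900 = 291100 km².
Ratio = 21550 / 291100 ≈ 0.0740.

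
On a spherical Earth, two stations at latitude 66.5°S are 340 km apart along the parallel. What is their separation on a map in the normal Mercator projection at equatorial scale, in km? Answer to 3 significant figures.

853 km

Mercator is conformal, so the point scale is isotropic: h = k = sec φ = 1/cos φ.
Along the parallel, k = sec 66.5° = 1/0.3987 = 2.508.
Map distance = 340 × 2.508 ≈ 853 km.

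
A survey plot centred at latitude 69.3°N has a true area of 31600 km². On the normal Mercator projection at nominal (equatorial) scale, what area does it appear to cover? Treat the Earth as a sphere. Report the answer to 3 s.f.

Mercator is conformal, so the point scale is isotropic: h = k = sec φ = 1/cos φ.
Areal scale = k² = sec²φ = 1/cos²(69.3°) = 1/0.3535² = 8.004.
Apparent area = 31600 × 8.004 ≈ 253000 km².

253000 km²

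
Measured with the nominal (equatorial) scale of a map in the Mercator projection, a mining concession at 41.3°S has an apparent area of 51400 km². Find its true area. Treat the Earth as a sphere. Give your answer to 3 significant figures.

29000 km²

The Mercator projection is conformal; its linear scale factor is the same in every direction and equals sec φ = 1/cos φ.
Areal scale = k² = sec²φ = 1/cos²(41.3°) = 1/0.7513² = 1.772.
True area = apparent / (areal scale) = 51400 / 1.772 ≈ 29000 km².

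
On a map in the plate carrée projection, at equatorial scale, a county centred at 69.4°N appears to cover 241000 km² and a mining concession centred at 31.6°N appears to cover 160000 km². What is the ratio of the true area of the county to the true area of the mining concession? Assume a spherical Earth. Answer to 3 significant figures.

0.622

On the plate carrée, areal scale = h·k = 1 × sec φ, so true area = apparent × cos φ.
True area of county: 241000 × cos(69.4°) = 241000 × 0.3518 = 84790 km².
True area of mining concession: 160000 × cos(31.6°) = 160000 × 0.8517 = 136300 km².
Ratio = 84790 / 136300 ≈ 0.622.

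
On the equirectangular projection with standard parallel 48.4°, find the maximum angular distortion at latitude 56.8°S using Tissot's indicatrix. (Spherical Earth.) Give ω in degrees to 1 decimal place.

The equidistant cylindrical projection with φ₀ = 48.4° has h = 1 (meridians true) and k = cos φ₀ / cos φ along parallels.
At 56.8°: h = 1.000, k = 1.213; principal scales a = 1.213, b = 1.000.
sin(ω/2) = (a − b)/(a + b) = 0.2125/2.213 = 0.09605, so ω = 2 arcsin(0.09605) ≈ 11.0°.

11.0°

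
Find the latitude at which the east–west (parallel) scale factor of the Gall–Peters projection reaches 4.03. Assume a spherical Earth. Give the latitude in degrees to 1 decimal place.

79.9°

Gall–Peters is a cylindrical equal-area projection with standard parallels at ±45°. Cylindrical equal-area (φ₀ = 45°): h = cos φ / cos 45° along meridians, k = cos 45° / cos φ along parallels; h·k = 1.
k = cos φ₀ / cos φ = 4.03  ⇒  cos φ = cos 45° / 4.03 = 0.1755.
φ = arccos(0.1755) ≈ 79.9°.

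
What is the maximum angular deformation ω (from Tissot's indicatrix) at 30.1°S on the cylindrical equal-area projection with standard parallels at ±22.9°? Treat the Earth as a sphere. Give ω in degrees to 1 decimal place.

7.2°

Cylindrical equal-area (φ₀ = 22.9°): h = cos φ / cos 22.9° along meridians, k = cos 22.9° / cos φ along parallels; h·k = 1.
At 30.1°: h = 0.9392, k = 1.065; principal scales a = 1.065, b = 0.9392.
sin(ω/2) = (a − b)/(a + b) = 0.1256/2.004 = 0.06267, so ω = 2 arcsin(0.06267) ≈ 7.2°.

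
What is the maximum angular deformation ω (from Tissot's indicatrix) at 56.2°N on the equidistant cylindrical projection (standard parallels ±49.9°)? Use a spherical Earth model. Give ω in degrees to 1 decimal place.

With standard parallel φ₀ = 49.9°, the equirectangular projection gives x = Rλ cos φ₀, y = Rφ, so h = 1 and k = cos 49.9° / cos φ.
At 56.2°: h = 1.000, k = 1.158; principal scales a = 1.158, b = 1.000.
sin(ω/2) = (a − b)/(a + b) = 0.1579/2.158 = 0.07316, so ω = 2 arcsin(0.07316) ≈ 8.4°.

8.4°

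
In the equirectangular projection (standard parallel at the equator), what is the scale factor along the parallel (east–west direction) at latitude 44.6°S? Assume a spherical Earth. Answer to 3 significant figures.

In the plate carrée (x = Rλ, y = Rφ), meridians are true-scale (h = 1) and parallels are stretched by k = sec φ.
k = 1/cos 44.6° = 1/0.7120 = 1.404.

1.40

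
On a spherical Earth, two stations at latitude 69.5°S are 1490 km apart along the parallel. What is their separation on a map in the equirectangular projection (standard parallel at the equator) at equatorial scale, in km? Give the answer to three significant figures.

In the plate carrée (x = Rλ, y = Rφ), meridians are true-scale (h = 1) and parallels are stretched by k = sec φ.
Along the parallel, k = sec 69.5° = 1/0.3502 = 2.855.
Map distance = 1490 × 2.855 ≈ 4250 km.

4250 km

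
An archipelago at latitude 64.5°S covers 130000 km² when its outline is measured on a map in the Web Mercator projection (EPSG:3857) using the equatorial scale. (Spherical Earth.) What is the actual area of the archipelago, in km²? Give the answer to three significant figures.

24100 km²

Mercator is conformal, so the point scale is isotropic: h = k = sec φ = 1/cos φ.
Areal scale = k² = sec²φ = 1/cos²(64.5°) = 1/0.4305² = 5.395.
True area = apparent / (areal scale) = 130000 / 5.395 ≈ 24100 km².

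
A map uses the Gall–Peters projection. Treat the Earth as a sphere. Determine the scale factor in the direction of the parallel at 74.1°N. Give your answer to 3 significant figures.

Gall–Peters is a cylindrical equal-area projection with standard parallels at ±45°. Cylindrical equal-area (φ₀ = 45°): h = cos φ / cos 45° along meridians, k = cos 45° / cos φ along parallels; h·k = 1.
k = cos 45° / cos 74.1° = 0.7071/0.2740 = 2.581.

2.58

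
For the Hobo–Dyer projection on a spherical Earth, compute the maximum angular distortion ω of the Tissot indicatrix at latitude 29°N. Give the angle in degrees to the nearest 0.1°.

Hobo–Dyer is a cylindrical equal-area projection with standard parallels at ±37.5°. Cylindrical equal-area (φ₀ = 37.5°): h = cos φ / cos 37.5° along meridians, k = cos 37.5° / cos φ along parallels; h·k = 1.
At 29°: h = 1.102, k = 0.9071; principal scales a = 1.102, b = 0.9071.
sin(ω/2) = (a − b)/(a + b) = 0.1954/2.010 = 0.09721, so ω = 2 arcsin(0.09721) ≈ 11.2°.

11.2°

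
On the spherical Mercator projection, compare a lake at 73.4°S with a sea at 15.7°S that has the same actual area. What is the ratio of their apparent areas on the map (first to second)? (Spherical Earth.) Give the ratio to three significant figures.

11.4

On Mercator, area is exaggerated by sec²φ = 1/cos²φ.
At 73.4°: sec²(73.4°) = 1/0.2857² = 12.25.
At 15.7°: sec²(15.7°) = 1/0.9627² = 1.079.
Ratio = 12.25/1.079 = cos²(15.7°)/cos²(73.4°) ≈ 11.4.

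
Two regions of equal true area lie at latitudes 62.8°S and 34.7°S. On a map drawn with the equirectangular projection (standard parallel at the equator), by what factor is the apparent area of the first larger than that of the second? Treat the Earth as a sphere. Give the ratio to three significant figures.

1.80

Plate carrée maps x = Rλ, y = Rφ. The meridian scale is h = 1 and the parallel scale is k = 1/cos φ = sec φ.
Areal scale at 62.8°: h·k = 1.000 × 2.188 = 2.188.
Areal scale at 34.7°: h·k = 1.000 × 1.216 = 1.216.
Ratio = 2.188/1.216 ≈ 1.80.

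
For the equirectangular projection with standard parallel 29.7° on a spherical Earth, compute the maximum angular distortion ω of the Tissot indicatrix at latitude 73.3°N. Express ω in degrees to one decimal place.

With standard parallel φ₀ = 29.7°, the equirectangular projection gives x = Rλ cos φ₀, y = Rφ, so h = 1 and k = cos 29.7° / cos φ.
At 73.3°: h = 1.000, k = 3.023; principal scales a = 3.023, b = 1.000.
sin(ω/2) = (a − b)/(a + b) = 2.023/4.023 = 0.5028, so ω = 2 arcsin(0.5028) ≈ 60.4°.

60.4°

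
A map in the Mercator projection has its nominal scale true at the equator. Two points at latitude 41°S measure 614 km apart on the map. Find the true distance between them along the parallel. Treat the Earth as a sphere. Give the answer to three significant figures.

463 km

The Mercator projection is conformal; its linear scale factor is the same in every direction and equals sec φ = 1/cos φ.
Along the parallel at 41°, map distances are exaggerated by k = sec 41° = 1.325.
True distance = 614 / 1.325 = 614 × cos 41° ≈ 463 km.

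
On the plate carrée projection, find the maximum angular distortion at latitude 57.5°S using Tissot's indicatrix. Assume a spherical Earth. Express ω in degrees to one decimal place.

Plate carrée maps x = Rλ, y = Rφ. The meridian scale is h = 1 and the parallel scale is k = 1/cos φ = sec φ.
At 57.5°: h = 1.000, k = 1.861; principal scales a = 1.861, b = 1.000.
sin(ω/2) = (a − b)/(a + b) = 0.8612/2.861 = 0.3010, so ω = 2 arcsin(0.3010) ≈ 35.0°.

35.0°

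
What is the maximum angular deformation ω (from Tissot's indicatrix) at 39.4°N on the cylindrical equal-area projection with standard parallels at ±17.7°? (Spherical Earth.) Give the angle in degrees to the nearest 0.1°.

A cylindrical equal-area projection with standard parallel φ₀ has meridian scale h = cos φ / cos φ₀ and parallel scale k = cos φ₀ / cos φ (so areas are preserved, h·k = 1).
At 39.4°: h = 0.8111, k = 1.233; principal scales a = 1.233, b = 0.8111.
sin(ω/2) = (a − b)/(a + b) = 0.4217/2.044 = 0.2063, so ω = 2 arcsin(0.2063) ≈ 23.8°.

23.8°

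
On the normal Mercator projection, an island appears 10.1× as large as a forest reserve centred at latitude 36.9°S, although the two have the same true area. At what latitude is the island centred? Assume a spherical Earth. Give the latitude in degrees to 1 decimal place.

75.4°

Mercator areal scale is sec²φ, so apparent-area ratio = sec²φ₁ / sec²φ₂ = cos²φ₂ / cos²φ₁.
cos²φ₂ / cos²φ₁ = 10.1  ⇒  cos φ₁ = cos 36.9° / √10.1 = 0.7997/3.178 = 0.2516.
φ₁ = arccos(0.2516) ≈ 75.4°.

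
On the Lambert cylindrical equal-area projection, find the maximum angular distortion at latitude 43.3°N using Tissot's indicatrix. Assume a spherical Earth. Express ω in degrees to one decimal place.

35.8°

The Lambert cylindrical equal-area projection is the cylindrical equal-area projection with its standard parallel at the equator (φ₀ = 0). Cylindrical equal-area (φ₀ = 0°): h = cos φ / cos 0° along meridians, k = cos 0° / cos φ along parallels; h·k = 1.
At 43.3°: h = 0.7278, k = 1.374; principal scales a = 1.374, b = 0.7278.
sin(ω/2) = (a − b)/(a + b) = 0.6463/2.102 = 0.3075, so ω = 2 arcsin(0.3075) ≈ 35.8°.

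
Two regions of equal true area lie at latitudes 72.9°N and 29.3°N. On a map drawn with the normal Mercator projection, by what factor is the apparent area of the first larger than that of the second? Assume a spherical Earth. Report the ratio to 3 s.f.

8.80

On Mercator, area is exaggerated by sec²φ = 1/cos²φ.
At 72.9°: sec²(72.9°) = 1/0.2940² = 11.57.
At 29.3°: sec²(29.3°) = 1/0.8721² = 1.315.
Ratio = 11.57/1.315 = cos²(29.3°)/cos²(72.9°) ≈ 8.80.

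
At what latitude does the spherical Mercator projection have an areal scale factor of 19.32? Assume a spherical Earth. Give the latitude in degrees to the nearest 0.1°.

76.8°

Mercator areal scale is sec²φ.
sec²φ = 19.32  ⇒  cos²φ = 0.05176  ⇒  cos φ = 0.2275.
φ = arccos(0.2275) ≈ 76.8°.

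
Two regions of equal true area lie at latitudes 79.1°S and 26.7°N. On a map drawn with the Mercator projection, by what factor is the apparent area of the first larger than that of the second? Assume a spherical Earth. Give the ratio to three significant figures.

Mercator areal scale is sec²φ.
At 79.1°: sec²(79.1°) = 1/0.1891² = 27.97.
At 26.7°: sec²(26.7°) = 1/0.8934² = 1.253.
Ratio = 27.97/1.253 = cos²(26.7°)/cos²(79.1°) ≈ 22.3.

22.3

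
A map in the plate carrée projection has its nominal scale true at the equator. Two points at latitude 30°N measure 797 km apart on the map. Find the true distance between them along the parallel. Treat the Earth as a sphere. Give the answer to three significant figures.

Plate carrée maps x = Rλ, y = Rφ. The meridian scale is h = 1 and the parallel scale is k = 1/cos φ = sec φ.
Along the parallel at 30°, map distances are exaggerated by k = sec 30° = 1.155.
True distance = 797 / 1.155 = 797 × cos 30° ≈ 690 km.

690 km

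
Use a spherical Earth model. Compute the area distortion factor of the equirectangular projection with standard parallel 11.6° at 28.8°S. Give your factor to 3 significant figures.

The equidistant cylindrical projection with φ₀ = 11.6° has h = 1 (meridians true) and k = cos φ₀ / cos φ along parallels.
Areal scale = h·k = 1 × cos φ₀ / cos φ; at 28.8°, h = 1.000, k = 1.118, so h·k = 1.118.

1.12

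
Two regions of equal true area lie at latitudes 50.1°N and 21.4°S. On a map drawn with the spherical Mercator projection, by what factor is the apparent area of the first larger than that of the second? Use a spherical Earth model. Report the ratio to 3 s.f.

2.11

Mercator areal scale is sec²φ.
At 50.1°: sec²(50.1°) = 1/0.6414² = 2.430.
At 21.4°: sec²(21.4°) = 1/0.9311² = 1.154.
Ratio = 2.430/1.154 = cos²(21.4°)/cos²(50.1°) ≈ 2.11.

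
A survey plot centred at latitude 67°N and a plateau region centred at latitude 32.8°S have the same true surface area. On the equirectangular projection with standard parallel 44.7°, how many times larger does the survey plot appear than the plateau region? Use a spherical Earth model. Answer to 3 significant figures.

2.15

In the equirectangular projection with standard parallel φ₀ = 44.7° (x = Rλ cos φ₀, y = Rφ), meridians are true-scale (h = 1) and the parallel scale is k = cos φ₀ / cos φ.
Areal scale at 67°: h·k = 1.000 × 1.819 = 1.819.
Areal scale at 32.8°: h·k = 1.000 × 0.8456 = 0.8456.
Ratio = 1.819/0.8456 ≈ 2.15.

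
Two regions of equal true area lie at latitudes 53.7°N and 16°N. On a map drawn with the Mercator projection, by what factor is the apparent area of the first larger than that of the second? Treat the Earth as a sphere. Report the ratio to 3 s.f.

Mercator areal scale is sec²φ.
At 53.7°: sec²(53.7°) = 1/0.5920² = 2.853.
At 16°: sec²(16°) = 1/0.9613² = 1.082.
Ratio = 2.853/1.082 = cos²(16°)/cos²(53.7°) ≈ 2.64.

2.64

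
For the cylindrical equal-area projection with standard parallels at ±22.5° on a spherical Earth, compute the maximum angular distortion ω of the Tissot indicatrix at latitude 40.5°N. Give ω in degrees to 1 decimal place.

A cylindrical equal-area projection with standard parallel φ₀ has meridian scale h = cos φ / cos φ₀ and parallel scale k = cos φ₀ / cos φ (so areas are preserved, h·k = 1).
At 40.5°: h = 0.8231, k = 1.215; principal scales a = 1.215, b = 0.8231.
sin(ω/2) = (a − b)/(a + b) = 0.3919/2.038 = 0.1923, so ω = 2 arcsin(0.1923) ≈ 22.2°.

22.2°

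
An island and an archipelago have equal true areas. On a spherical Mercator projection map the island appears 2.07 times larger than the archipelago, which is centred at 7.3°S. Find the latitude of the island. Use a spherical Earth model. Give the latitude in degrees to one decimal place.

Mercator areal scale is sec²φ, so apparent-area ratio = sec²φ₁ / sec²φ₂ = cos²φ₂ / cos²φ₁.
cos²φ₂ / cos²φ₁ = 2.07  ⇒  cos φ₁ = cos 7.3° / √2.07 = 0.9919/1.439 = 0.6894.
φ₁ = arccos(0.6894) ≈ 46.4°.

46.4°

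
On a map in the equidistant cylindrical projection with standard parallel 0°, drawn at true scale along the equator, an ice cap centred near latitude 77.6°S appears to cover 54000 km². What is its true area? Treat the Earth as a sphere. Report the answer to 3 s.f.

11600 km²

For the equirectangular projection with φ₀ = 0 (plate carrée), h = 1 along meridians and k = sec φ along parallels.
Areal scale = h·k = 1 × sec φ; at 77.6°, h = 1.000, k = 4.657, so h·k = 4.657.
True area = apparent / (areal scale) = 54000 / 4.657 ≈ 11600 km².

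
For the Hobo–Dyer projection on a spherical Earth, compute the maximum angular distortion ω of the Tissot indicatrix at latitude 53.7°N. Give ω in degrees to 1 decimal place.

The Hobo–Dyer projection is cylindrical equal-area with φ₀ = 37.5°. For cylindrical equal-area with standard parallel φ₀, h = cos φ / cos φ₀ and k = cos φ₀ / cos φ, so h·k = 1.
At 53.7°: h = 0.7462, k = 1.340; principal scales a = 1.340, b = 0.7462.
sin(ω/2) = (a − b)/(a + b) = 0.5939/2.086 = 0.2847, so ω = 2 arcsin(0.2847) ≈ 33.1°.

33.1°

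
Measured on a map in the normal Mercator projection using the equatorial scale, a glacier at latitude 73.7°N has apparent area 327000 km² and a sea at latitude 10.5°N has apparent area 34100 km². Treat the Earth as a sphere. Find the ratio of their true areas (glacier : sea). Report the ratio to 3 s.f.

0.781

Since Mercator area scale is 1/cos²φ, the true area equals the apparent area multiplied by cos²φ.
True area of glacier: 327000 × cos²(73.7°) = 327000 × 0.07877 = 25760 km².
True area of sea: 34100 × cos²(10.5°) = 34100 × 0.9668 = 32970 km².
Ratio = 25760 / 32970 ≈ 0.781.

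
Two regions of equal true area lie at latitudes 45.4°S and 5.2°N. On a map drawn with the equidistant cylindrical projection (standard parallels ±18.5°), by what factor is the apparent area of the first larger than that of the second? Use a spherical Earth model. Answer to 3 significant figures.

The equidistant cylindrical projection with φ₀ = 18.5° has h = 1 (meridians true) and k = cos φ₀ / cos φ along parallels.
Areal scale at 45.4°: h·k = 1.000 × 1.351 = 1.351.
Areal scale at 5.2°: h·k = 1.000 × 0.9522 = 0.9522.
Ratio = 1.351/0.9522 ≈ 1.42.

1.42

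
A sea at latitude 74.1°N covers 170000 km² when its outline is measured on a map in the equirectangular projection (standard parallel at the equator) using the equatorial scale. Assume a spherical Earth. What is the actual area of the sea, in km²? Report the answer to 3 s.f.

46600 km²

For the equirectangular projection with φ₀ = 0 (plate carrée), h = 1 along meridians and k = sec φ along parallels.
Areal scale = h·k = 1 × sec φ; at 74.1°, h = 1.000, k = 3.650, so h·k = 3.650.
True area = apparent / (areal scale) = 170000 / 3.650 ≈ 46600 km².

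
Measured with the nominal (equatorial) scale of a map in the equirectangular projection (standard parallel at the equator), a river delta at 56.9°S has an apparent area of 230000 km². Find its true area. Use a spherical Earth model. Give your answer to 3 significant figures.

126000 km²

Plate carrée maps x = Rλ, y = Rφ. The meridian scale is h = 1 and the parallel scale is k = 1/cos φ = sec φ.
Areal scale = h·k = 1 × sec φ; at 56.9°, h = 1.000, k = 1.831, so h·k = 1.831.
True area = apparent / (areal scale) = 230000 / 1.831 ≈ 126000 km².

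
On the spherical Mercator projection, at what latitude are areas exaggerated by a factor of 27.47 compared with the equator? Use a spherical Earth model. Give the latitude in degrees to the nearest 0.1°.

Mercator areal scale is sec²φ.
sec²φ = 27.47  ⇒  cos²φ = 0.03640  ⇒  cos φ = 0.1908.
φ = arccos(0.1908) ≈ 79.0°.

79.0°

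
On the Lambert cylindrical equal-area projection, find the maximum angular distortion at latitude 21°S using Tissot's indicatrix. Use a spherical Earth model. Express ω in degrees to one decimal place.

The Lambert cylindrical equal-area projection is the cylindrical equal-area projection with its standard parallel at the equator (φ₀ = 0). A cylindrical equal-area projection with standard parallel φ₀ has meridian scale h = cos φ / cos φ₀ and parallel scale k = cos φ₀ / cos φ (so areas are preserved, h·k = 1).
At 21°: h = 0.9336, k = 1.071; principal scales a = 1.071, b = 0.9336.
sin(ω/2) = (a − b)/(a + b) = 0.1376/2.005 = 0.06862, so ω = 2 arcsin(0.06862) ≈ 7.9°.

7.9°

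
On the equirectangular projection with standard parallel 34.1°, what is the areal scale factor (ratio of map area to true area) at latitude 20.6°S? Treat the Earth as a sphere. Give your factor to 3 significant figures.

With standard parallel φ₀ = 34.1°, the equirectangular projection gives x = Rλ cos φ₀, y = Rφ, so h = 1 and k = cos 34.1° / cos φ.
Areal scale = h·k = 1 × cos φ₀ / cos φ; at 20.6°, h = 1.000, k = 0.8846, so h·k = 0.8846.

0.885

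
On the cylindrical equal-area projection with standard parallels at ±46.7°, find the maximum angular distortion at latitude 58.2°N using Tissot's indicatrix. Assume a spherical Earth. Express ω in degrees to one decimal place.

29.9°

Cylindrical equal-area (φ₀ = 46.7°): h = cos φ / cos 46.7° along meridians, k = cos 46.7° / cos φ along parallels; h·k = 1.
At 58.2°: h = 0.7684, k = 1.301; principal scales a = 1.301, b = 0.7684.
sin(ω/2) = (a − b)/(a + b) = 0.5331/2.070 = 0.2576, so ω = 2 arcsin(0.2576) ≈ 29.9°.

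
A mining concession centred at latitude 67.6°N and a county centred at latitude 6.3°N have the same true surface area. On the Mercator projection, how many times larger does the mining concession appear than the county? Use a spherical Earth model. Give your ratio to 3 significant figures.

Mercator areal scale is sec²φ.
At 67.6°: sec²(67.6°) = 1/0.3811² = 6.886.
At 6.3°: sec²(6.3°) = 1/0.9940² = 1.012.
Ratio = 6.886/1.012 = cos²(6.3°)/cos²(67.6°) ≈ 6.80.

6.80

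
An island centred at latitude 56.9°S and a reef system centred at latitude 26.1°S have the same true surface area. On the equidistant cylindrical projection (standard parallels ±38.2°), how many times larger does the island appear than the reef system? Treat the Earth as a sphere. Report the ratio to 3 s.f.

In the equirectangular projection with standard parallel φ₀ = 38.2° (x = Rλ cos φ₀, y = Rφ), meridians are true-scale (h = 1) and the parallel scale is k = cos φ₀ / cos φ.
Areal scale at 56.9°: h·k = 1.000 × 1.439 = 1.439.
Areal scale at 26.1°: h·k = 1.000 × 0.8751 = 0.8751.
Ratio = 1.439/0.8751 ≈ 1.64.

1.64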